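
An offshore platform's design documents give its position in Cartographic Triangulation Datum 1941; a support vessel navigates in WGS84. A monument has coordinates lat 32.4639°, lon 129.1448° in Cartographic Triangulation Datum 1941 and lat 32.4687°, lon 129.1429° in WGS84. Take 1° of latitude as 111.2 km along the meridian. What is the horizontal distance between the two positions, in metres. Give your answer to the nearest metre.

Δφ = 32.4687° − 32.4639° = +0.0048°; Δλ = 129.1429° − 129.1448° = -0.0019°.
ΔN = Δφ × 111200 = 533.8 m; ΔE = Δλ × 111200 × cos(32.4639°) = -0.0019 × 111200 × 0.843730 = -178.3 m.
Distance = √(ΔE² + ΔN²) = √((-178.3)² + 533.8²) = 562.7 m.

563 m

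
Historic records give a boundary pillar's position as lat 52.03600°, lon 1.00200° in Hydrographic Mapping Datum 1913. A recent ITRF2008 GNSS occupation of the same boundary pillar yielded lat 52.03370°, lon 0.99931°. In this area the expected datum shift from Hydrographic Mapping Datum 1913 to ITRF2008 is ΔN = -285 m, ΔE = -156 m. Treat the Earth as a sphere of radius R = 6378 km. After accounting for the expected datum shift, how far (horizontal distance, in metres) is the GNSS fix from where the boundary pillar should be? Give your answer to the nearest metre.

Observed coordinate differences: Δφ = -0.00230°, Δλ = -0.00269°.
Converting to metres (1° lat = 111317 m, cos φ = 0.615166): observed ΔN = -256.0 m, observed ΔE = -184.2 m.
Subtracting the expected shift leaves a residual of -256.0 − (-285) = 29.0 m north and -184.2 − (-156) = -28.2 m east.
Residual distance = √(29.0² + (-28.2)²) = 40.4 m.

40 m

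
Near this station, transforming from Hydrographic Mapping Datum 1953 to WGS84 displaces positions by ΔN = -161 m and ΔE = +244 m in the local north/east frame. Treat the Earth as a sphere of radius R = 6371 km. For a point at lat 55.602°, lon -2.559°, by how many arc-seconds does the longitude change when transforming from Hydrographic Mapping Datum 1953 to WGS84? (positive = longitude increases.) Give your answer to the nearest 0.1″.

Δλ = 14.0″

At latitude 55.602°, cos φ = 0.564938.
One radian of longitude at latitude φ spans R cos φ, so Δλ = ΔE / (R cos φ) = 244.0 / (6371000 × 0.564938) = 6.7792e-05 rad = 13.983″.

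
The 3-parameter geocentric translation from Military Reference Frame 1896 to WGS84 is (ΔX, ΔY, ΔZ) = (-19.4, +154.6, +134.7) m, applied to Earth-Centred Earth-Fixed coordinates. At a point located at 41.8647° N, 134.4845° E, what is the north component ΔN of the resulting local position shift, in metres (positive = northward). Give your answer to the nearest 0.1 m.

The local north axis is (−sin φ cos λ, −sin φ sin λ, cos φ), giving ΔN = -9.072 − 73.610 + 100.314 = 17.63 m.

ΔN = 17.6 m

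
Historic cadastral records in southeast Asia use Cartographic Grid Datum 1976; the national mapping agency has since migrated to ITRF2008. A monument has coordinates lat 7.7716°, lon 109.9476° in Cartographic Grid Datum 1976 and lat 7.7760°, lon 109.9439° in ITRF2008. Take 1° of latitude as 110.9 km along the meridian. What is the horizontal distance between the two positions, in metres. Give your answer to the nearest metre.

Δφ = 7.7760° − 7.7716° = +0.0044°; Δλ = 109.9439° − 109.9476° = -0.0037°.
ΔN = Δφ × 110900 = 488.0 m; ΔE = Δλ × 110900 × cos(7.7716°) = -0.0037 × 110900 × 0.990815 = -406.6 m.
Distance = √(ΔE² + ΔN²) = √((-406.6)² + 488.0²) = 635.1 m.

635 m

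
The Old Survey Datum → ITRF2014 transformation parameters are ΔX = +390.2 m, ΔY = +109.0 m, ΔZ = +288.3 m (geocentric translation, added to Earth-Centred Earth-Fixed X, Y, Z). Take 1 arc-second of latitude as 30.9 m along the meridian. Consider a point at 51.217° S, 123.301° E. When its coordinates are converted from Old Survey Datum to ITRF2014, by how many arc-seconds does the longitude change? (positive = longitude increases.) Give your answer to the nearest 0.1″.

Δλ = -19.9″

sin φ = -0.779524, cos φ = 0.626373, sin λ = 0.835798, cos λ = -0.549037.
East component: ΔE = −sin λ·ΔX + cos λ·ΔY = −(0.835798)(390.2) + (-0.549037)(109.0) = -385.97 m.
1° of latitude spans 3600 × 30.90 = 111240 m; at latitude φ, 1° of longitude spans that × cos φ = 69677.7 m, so Δλ = -385.97 / 69677.7 × 3600 = -19.942″.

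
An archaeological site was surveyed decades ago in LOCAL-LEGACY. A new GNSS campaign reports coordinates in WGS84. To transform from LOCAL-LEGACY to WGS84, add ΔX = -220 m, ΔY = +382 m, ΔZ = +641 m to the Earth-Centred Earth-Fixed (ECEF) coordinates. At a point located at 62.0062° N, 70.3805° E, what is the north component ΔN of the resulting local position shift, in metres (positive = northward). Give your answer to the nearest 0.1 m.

At φ = 62.0062°, λ = 70.3805°: sin φ = 0.882998, cos φ = 0.469376, sin λ = 0.941943, cos λ = 0.335772.
ΔN = −sin φ cos λ·ΔX − sin φ sin λ·ΔY + cos φ·ΔZ = −(0.882998)(0.335772)(-220) − (0.882998)(0.941943)(382) + (0.469376)(641) = 48.37 m.

ΔN = 48.4 m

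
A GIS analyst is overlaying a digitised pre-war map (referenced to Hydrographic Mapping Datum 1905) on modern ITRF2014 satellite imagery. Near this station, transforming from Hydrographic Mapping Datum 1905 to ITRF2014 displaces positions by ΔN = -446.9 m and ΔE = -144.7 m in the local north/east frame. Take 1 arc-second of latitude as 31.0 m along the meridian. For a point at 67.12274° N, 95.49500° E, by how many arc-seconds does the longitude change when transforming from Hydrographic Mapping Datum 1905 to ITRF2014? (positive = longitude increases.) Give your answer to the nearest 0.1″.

Δλ = -12.0″

At latitude 67.12274°, cos φ = 0.388758.
1″ of longitude at this latitude = 31.00 × cos φ = 12.0515 m, so Δλ = -144.7 / 12.0515 = -12.007″.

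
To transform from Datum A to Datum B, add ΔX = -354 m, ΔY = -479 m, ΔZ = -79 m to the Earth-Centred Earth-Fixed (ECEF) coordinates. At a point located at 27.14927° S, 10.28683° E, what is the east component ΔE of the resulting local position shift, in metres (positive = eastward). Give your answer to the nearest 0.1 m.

ΔE = -408.1 m

The local east axis at (φ, λ) is (−sin λ, cos λ, 0), so ΔE = −sin(10.28683°)·(-354) + cos(10.28683°)·(-479) = -408.08 m.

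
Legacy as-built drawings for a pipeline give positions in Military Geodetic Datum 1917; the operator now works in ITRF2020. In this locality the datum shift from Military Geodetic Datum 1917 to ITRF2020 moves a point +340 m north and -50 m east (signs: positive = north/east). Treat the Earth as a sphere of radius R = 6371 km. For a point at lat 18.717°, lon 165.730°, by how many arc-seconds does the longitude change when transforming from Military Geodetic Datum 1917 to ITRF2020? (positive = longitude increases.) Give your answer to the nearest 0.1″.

Δλ = -1.7″

At latitude 18.717°, cos φ = 0.947115.
One radian of longitude at latitude φ spans R cos φ, so Δλ = ΔE / (R cos φ) = -50.0 / (6371000 × 0.947115) = -8.2863e-06 rad = -1.709″.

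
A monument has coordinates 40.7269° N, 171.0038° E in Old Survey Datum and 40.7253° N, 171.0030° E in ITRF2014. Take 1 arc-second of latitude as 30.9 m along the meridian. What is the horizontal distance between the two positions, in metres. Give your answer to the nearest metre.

Δφ = 40.7253° − 40.7269° = -0.0016°; Δλ = 171.0030° − 171.0038° = -0.0008°.
1° of latitude = 3600 × 30.90 = 111240 m.
ΔN = Δφ × 111240 = -178.0 m; ΔE = Δλ × 111240 × cos(40.7269°) = -0.0008 × 111240 × 0.757828 = -67.4 m.
Distance = √(ΔE² + ΔN²) = √((-67.4)² + (-178.0)²) = 190.3 m.

190 m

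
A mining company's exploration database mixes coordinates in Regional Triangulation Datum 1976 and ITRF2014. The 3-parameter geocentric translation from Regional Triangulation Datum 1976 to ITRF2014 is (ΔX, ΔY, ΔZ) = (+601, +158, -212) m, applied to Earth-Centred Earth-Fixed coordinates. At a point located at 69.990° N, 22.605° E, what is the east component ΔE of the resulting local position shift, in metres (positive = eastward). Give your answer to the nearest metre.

ΔE = -85 m

At φ = 69.990°, λ = 22.605°: sin φ = 0.939633, cos φ = 0.342184, sin λ = 0.384376, cos λ = 0.923177.
ΔE = −sin λ·ΔX + cos λ·ΔY = −(0.384376)·(601) + (0.923177)·(158) = -85.15 m.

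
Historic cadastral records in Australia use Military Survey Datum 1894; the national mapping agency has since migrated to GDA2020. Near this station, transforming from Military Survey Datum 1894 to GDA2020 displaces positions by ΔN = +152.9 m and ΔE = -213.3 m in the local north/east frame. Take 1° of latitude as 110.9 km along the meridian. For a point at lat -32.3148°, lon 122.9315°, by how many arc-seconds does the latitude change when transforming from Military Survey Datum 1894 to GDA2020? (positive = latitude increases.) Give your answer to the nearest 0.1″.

1° of latitude = 110.9 km, so Δφ = 152.9 / 110900 = 0.0013787° = 4.963″.

Δφ = 5.0″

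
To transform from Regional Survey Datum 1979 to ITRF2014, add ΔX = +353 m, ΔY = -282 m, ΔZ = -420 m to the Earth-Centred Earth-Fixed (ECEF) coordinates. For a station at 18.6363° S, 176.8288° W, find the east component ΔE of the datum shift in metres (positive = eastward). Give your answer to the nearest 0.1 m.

ΔE = 301.1 m

At φ = -18.6363°, λ = -176.8288°: sin φ = -0.319560, cos φ = 0.947566, sin λ = -0.055320, cos λ = -0.998469.
ΔE = −sin λ·ΔX + cos λ·ΔY = −(-0.055320)·(353) + (-0.998469)·(-282) = 301.10 m.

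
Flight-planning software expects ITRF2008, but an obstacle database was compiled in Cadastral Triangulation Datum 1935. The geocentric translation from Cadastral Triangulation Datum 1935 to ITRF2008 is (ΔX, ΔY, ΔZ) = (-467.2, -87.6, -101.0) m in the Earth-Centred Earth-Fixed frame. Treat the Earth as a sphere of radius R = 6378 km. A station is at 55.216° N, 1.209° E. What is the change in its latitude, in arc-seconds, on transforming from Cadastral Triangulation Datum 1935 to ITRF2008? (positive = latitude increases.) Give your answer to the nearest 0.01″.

sin φ = 0.821309, cos φ = 0.570484, sin λ = 0.021099, cos λ = 0.999777.
North component: ΔN = −sin φ cos λ·ΔX − sin φ sin λ·ΔY + cos φ·ΔZ = −(0.821309)(0.999777)(-467.2) − (0.821309)(0.021099)(-87.6) + (0.570484)(-101.0) = 327.53 m.
1° of latitude spans πR/180 = 111317 m, so Δφ = 327.53 / 111317 × 3600 = 10.592″.

Δφ = 10.59″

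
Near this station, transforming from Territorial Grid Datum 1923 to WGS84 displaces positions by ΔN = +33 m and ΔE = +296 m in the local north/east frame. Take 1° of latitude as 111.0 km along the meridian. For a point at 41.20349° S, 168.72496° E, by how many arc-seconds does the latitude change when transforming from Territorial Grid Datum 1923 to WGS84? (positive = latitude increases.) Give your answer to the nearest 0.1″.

Δφ = 1.1″

1° of latitude = 111.0 km, so Δφ = 33.0 / 111000 = 0.0002973° = 1.070″.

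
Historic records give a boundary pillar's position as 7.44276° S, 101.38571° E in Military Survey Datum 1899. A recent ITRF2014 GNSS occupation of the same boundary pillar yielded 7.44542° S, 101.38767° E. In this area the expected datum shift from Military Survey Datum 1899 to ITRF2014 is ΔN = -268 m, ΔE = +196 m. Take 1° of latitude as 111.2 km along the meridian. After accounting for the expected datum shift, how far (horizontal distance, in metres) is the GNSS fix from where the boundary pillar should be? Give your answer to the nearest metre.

Observed coordinate differences: Δφ = -0.00266°, Δλ = +0.00196°.
Converting to metres (1° lat = 111200 m, cos φ = 0.991575): observed ΔN = -295.8 m, observed ΔE = 216.1 m.
Subtracting the expected shift leaves a residual of -295.8 − (-268) = -27.8 m north and 216.1 − (196) = 20.1 m east.
Residual distance = √((-27.8)² + 20.1²) = 34.3 m.

34 m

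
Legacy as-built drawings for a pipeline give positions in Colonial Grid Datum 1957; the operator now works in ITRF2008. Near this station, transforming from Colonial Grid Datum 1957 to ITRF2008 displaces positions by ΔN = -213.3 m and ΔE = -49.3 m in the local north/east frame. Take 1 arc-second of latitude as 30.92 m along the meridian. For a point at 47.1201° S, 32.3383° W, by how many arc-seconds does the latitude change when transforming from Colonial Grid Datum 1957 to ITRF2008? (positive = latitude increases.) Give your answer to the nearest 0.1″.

Δφ = -6.9″

1″ of latitude = 30.92 m, so Δφ = -213.3 / 30.92 = -6.898″.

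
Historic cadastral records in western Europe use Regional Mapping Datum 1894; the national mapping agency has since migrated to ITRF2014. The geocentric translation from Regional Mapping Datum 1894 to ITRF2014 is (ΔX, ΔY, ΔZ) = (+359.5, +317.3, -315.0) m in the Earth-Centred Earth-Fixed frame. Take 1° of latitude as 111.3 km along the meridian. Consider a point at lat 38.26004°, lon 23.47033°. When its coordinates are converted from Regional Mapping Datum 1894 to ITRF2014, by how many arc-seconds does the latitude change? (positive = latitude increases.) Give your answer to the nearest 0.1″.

Δφ = -17.1″

sin φ = 0.619232, cos φ = 0.785208, sin λ = 0.398274, cos λ = 0.917266.
North component: ΔN = −sin φ cos λ·ΔX − sin φ sin λ·ΔY + cos φ·ΔZ = −(0.619232)(0.917266)(359.5) − (0.619232)(0.398274)(317.3) + (0.785208)(-315.0) = -529.79 m.
1° of latitude spans 111300 m, so Δφ = -529.79 / 111300 × 3600 = -17.136″.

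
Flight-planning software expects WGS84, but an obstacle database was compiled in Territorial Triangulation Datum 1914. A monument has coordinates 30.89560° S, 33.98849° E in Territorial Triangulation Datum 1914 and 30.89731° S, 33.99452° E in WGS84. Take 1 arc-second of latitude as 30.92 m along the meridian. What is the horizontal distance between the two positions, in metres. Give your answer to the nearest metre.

Δφ = -30.89731° − -30.89560° = -0.00171°; Δλ = 33.99452° − 33.98849° = +0.00603°.
1° of latitude = 3600 × 30.92 = 111312 m.
ΔN = Δφ × 111312 = -190.3 m; ΔE = Δλ × 111312 × cos(-30.89560°) = +0.00603 × 111312 × 0.858104 = 576.0 m.
Distance = √(ΔE² + ΔN²) = √(576.0² + (-190.3)²) = 606.6 m.

607 m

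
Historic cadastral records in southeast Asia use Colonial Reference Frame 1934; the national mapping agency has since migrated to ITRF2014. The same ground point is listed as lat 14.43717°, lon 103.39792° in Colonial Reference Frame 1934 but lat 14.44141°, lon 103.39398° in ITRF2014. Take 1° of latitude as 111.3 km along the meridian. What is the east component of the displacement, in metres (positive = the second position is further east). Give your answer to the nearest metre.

ΔE = -425 m

Δφ = 14.44141° − 14.43717° = +0.00424°; Δλ = 103.39398° − 103.39792° = -0.00394°.
ΔN = Δφ × 111300 = 471.9 m; ΔE = Δλ × 111300 × cos(14.43717°) = -0.00394 × 111300 × 0.968422 = -424.7 m.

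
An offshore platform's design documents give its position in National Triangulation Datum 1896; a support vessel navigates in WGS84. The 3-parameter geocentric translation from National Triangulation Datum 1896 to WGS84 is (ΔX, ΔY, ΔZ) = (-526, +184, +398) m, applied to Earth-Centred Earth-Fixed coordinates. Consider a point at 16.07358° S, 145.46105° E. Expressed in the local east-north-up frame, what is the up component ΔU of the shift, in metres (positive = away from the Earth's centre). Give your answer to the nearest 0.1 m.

The local up (radial) axis is (cos φ cos λ, cos φ sin λ, sin φ), giving ΔU = 416.349 + 100.244 − 110.195 = 406.40 m.

ΔU = 406.4 m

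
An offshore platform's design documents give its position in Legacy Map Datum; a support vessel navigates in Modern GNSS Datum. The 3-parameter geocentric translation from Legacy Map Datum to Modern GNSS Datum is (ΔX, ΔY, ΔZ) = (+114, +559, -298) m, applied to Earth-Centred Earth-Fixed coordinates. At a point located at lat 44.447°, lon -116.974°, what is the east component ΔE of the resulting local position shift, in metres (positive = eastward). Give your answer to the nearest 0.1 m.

At φ = 44.447°, λ = -116.974°: sin φ = 0.700249, cos φ = 0.713899, sin λ = -0.891212, cos λ = -0.453586.
ΔE = −sin λ·ΔX + cos λ·ΔY = −(-0.891212)·(114) + (-0.453586)·(559) = -151.96 m.

ΔE = -152.0 m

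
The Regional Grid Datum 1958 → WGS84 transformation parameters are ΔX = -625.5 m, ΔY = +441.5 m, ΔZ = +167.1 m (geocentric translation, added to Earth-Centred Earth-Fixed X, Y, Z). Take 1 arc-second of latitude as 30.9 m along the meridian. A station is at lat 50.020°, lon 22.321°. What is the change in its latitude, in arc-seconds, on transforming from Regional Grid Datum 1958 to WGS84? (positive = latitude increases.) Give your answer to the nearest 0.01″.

sin φ = 0.766269, cos φ = 0.642520, sin λ = 0.379795, cos λ = 0.925071.
North component: ΔN = −sin φ cos λ·ΔX − sin φ sin λ·ΔY + cos φ·ΔZ = −(0.766269)(0.925071)(-625.5) − (0.766269)(0.379795)(441.5) + (0.642520)(167.1) = 422.26 m.
1° of latitude spans 3600 × 30.90 = 111240 m, so Δφ = 422.26 / 111240 × 3600 = 13.666″.

Δφ = 13.67″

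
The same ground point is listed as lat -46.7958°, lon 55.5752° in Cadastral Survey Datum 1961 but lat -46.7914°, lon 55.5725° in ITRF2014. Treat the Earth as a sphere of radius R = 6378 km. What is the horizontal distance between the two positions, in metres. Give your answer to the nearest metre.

Δφ = -46.7914° − -46.7958° = +0.0044°; Δλ = 55.5725° − 55.5752° = -0.0027°.
1° along a meridian = πR/180 = 111317 m.
ΔN = Δφ × 111317 = 489.8 m; ΔE = Δλ × 111317 × cos(-46.7958°) = -0.0027 × 111317 × 0.684601 = -205.8 m.
Distance = √(ΔE² + ΔN²) = √((-205.8)² + 489.8²) = 531.3 m.

531 m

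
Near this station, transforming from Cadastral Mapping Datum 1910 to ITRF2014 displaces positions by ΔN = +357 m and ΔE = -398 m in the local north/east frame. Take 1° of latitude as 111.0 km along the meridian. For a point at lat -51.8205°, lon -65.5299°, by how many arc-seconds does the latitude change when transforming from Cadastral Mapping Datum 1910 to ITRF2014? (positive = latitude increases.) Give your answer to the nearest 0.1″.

Δφ = 11.6″

1° of latitude = 111.0 km, so Δφ = 357.0 / 111000 = 0.0032162° = 11.578″.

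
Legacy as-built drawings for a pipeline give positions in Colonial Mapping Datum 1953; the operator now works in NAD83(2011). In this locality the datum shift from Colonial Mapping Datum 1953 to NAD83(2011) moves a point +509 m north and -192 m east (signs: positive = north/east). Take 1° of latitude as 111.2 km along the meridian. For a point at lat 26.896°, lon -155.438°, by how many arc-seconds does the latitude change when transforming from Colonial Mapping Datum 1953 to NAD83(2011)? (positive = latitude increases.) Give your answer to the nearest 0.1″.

Δφ = 16.5″

1° of latitude = 111.2 km, so Δφ = 509.0 / 111200 = 0.0045773° = 16.478″.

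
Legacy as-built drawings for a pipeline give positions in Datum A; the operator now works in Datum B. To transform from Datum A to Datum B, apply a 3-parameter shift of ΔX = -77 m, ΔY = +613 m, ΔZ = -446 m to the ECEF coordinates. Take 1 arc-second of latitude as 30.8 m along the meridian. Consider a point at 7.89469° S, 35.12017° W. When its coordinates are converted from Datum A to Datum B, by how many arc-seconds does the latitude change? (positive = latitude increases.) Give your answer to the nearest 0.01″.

sin φ = -0.137353, cos φ = 0.990522, sin λ = -0.575293, cos λ = 0.817947.
North component: ΔN = −sin φ cos λ·ΔX − sin φ sin λ·ΔY + cos φ·ΔZ = −(-0.137353)(0.817947)(-77) − (-0.137353)(-0.575293)(613) + (0.990522)(-446) = -498.86 m.
1° of latitude spans 3600 × 30.80 = 110880 m, so Δφ = -498.86 / 110880 × 3600 = -16.197″.

Δφ = -16.20″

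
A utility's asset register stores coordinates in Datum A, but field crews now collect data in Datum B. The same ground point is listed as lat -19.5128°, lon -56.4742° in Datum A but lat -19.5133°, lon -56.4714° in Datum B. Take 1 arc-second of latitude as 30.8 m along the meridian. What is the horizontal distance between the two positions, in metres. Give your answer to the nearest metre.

Δφ = -19.5133° − -19.5128° = -0.0005°; Δλ = -56.4714° − -56.4742° = +0.0028°.
1° of latitude = 3600 × 30.80 = 110880 m.
ΔN = Δφ × 110880 = -55.4 m; ΔE = Δλ × 110880 × cos(-19.5128°) = +0.0028 × 110880 × 0.942567 = 292.6 m.
Distance = √(ΔE² + ΔN²) = √(292.6² + (-55.4)²) = 297.8 m.

298 m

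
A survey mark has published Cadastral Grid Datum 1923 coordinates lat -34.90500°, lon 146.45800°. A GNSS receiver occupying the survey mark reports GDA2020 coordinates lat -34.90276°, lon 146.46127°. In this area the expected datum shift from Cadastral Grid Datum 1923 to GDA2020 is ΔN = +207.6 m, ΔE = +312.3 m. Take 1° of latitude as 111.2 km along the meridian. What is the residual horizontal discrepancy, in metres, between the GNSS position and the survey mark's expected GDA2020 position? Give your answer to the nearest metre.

Observed coordinate differences: Δφ = +0.00224°, Δλ = +0.00327°.
Converting to metres (1° lat = 111200 m, cos φ = 0.820102): observed ΔN = 249.1 m, observed ΔE = 298.2 m.
Subtracting the expected shift leaves a residual of 249.1 − (207.6) = 41.5 m north and 298.2 − (312.3) = -14.1 m east.
Residual distance = √(41.5² + (-14.1)²) = 43.8 m.

44 m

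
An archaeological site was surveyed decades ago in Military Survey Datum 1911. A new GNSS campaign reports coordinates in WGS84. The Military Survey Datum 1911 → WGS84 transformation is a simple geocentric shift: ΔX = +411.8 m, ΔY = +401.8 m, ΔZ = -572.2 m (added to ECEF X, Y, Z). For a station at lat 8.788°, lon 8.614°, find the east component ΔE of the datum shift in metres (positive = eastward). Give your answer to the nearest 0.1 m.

ΔE = 335.6 m

The local east axis at (φ, λ) is (−sin λ, cos λ, 0), so ΔE = −sin(8.614°)·411.8 + cos(8.614°)·401.8 = 335.59 m.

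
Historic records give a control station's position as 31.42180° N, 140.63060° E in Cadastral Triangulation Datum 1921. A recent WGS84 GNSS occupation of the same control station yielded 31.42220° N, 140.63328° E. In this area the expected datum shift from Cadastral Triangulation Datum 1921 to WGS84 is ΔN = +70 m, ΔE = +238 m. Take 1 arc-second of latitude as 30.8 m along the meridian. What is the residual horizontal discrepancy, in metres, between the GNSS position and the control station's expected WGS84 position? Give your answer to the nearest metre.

Observed coordinate differences: Δφ = +0.00040°, Δλ = +0.00268°.
Converting to metres (1° lat = 110880 m, cos φ = 0.853353): observed ΔN = 44.4 m, observed ΔE = 253.6 m.
Subtracting the expected shift leaves a residual of 44.4 − (70) = -25.6 m north and 253.6 − (238) = 15.6 m east.
Residual distance = √((-25.6)² + 15.6²) = 30.0 m.

30 m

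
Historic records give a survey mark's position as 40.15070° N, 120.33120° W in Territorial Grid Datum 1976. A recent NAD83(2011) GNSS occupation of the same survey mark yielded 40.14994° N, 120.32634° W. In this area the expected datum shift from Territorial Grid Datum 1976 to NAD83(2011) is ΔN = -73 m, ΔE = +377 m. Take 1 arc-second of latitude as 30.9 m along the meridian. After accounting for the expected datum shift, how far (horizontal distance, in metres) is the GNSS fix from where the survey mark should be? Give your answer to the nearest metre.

38 m

Observed coordinate differences: Δφ = -0.00076°, Δλ = +0.00486°.
Converting to metres (1° lat = 111240 m, cos φ = 0.764351): observed ΔN = -84.5 m, observed ΔE = 413.2 m.
Subtracting the expected shift leaves a residual of -84.5 − (-73) = -11.5 m north and 413.2 − (377) = 36.2 m east.
Residual distance = √((-11.5)² + 36.2²) = 38.0 m.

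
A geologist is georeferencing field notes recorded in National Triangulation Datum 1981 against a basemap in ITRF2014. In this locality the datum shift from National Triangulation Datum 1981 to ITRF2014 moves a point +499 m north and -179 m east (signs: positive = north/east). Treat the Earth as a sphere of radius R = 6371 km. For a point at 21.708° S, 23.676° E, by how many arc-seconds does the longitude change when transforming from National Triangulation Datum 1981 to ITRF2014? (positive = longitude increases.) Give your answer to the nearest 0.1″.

Δλ = -6.2″

At latitude -21.708°, cos φ = 0.929081.
One radian of longitude at latitude φ spans R cos φ, so Δλ = ΔE / (R cos φ) = -179.0 / (6371000 × 0.929081) = -3.0241e-05 rad = -6.238″.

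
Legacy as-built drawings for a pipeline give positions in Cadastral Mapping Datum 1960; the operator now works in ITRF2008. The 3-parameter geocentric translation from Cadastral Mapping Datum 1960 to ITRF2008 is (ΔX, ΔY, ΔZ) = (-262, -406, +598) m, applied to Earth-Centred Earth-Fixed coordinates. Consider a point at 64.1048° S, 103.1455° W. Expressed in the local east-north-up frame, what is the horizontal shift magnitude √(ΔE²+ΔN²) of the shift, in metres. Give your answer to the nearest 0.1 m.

The local east axis at (φ, λ) is (−sin λ, cos λ, 0), so ΔE = −sin(-103.1455°)·(-262) + cos(-103.1455°)·(-406) = -162.80 m.
The local north axis is (−sin φ cos λ, −sin φ sin λ, cos φ), giving ΔN = 53.603 + 355.665 + 261.162 = 670.43 m.
Horizontal magnitude = √(ΔE² + ΔN²) = √((-162.80)² + 670.43²) = 689.91 m.

689.9 m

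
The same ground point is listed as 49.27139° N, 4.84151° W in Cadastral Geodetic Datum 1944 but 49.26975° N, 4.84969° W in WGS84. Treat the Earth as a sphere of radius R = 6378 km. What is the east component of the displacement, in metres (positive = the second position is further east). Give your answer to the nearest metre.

ΔE = -594 m

Δφ = 49.26975° − 49.27139° = -0.00164°; Δλ = -4.84969° − -4.84151° = -0.00818°.
1° along a meridian = πR/180 = 111317 m.
ΔN = Δφ × 111317 = -182.6 m; ΔE = Δλ × 111317 × cos(49.27139°) = -0.00818 × 111317 × 0.652477 = -594.1 m.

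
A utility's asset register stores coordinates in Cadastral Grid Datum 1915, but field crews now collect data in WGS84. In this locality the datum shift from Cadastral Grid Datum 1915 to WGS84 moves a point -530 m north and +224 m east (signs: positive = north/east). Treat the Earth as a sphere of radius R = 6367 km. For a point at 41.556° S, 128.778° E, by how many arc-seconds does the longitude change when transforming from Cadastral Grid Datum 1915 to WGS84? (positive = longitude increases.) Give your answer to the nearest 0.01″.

Δλ = 9.70″

At latitude -41.556°, cos φ = 0.748308.
One radian of longitude at latitude φ spans R cos φ, so Δλ = ΔE / (R cos φ) = 224.0 / (6367000 × 0.748308) = 4.7015e-05 rad = 9.697″.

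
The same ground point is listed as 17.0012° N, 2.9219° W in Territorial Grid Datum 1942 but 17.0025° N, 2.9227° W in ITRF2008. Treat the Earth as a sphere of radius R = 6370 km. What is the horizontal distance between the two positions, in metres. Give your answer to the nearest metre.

Δφ = 17.0025° − 17.0012° = +0.0013°; Δλ = -2.9227° − -2.9219° = -0.0008°.
1° along a meridian = πR/180 = 111177 m.
ΔN = Δφ × 111177 = 144.5 m; ΔE = Δλ × 111177 × cos(17.0012°) = -0.0008 × 111177 × 0.956299 = -85.1 m.
Distance = √(ΔE² + ΔN²) = √((-85.1)² + 144.5²) = 167.7 m.

168 m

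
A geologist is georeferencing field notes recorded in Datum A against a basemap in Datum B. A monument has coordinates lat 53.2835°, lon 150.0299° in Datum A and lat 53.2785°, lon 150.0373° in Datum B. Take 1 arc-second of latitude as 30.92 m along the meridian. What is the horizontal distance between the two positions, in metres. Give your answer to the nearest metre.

743 m

Δφ = 53.2785° − 53.2835° = -0.0050°; Δλ = 150.0373° − 150.0299° = +0.0074°.
1° of latitude = 3600 × 30.92 = 111312 m.
ΔN = Δφ × 111312 = -556.6 m; ΔE = Δλ × 111312 × cos(53.2835°) = +0.0074 × 111312 × 0.597856 = 492.5 m.
Distance = √(ΔE² + ΔN²) = √(492.5² + (-556.6)²) = 743.2 m.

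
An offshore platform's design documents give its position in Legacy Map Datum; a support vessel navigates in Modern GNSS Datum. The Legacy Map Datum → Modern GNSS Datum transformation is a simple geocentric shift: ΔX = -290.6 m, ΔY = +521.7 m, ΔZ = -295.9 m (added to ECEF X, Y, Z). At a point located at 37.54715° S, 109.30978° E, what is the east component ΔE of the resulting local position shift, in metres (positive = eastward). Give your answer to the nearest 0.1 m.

ΔE = 101.7 m

The local east axis at (φ, λ) is (−sin λ, cos λ, 0), so ΔE = −sin(109.30978°)·(-290.6) + cos(109.30978°)·521.7 = 101.74 m.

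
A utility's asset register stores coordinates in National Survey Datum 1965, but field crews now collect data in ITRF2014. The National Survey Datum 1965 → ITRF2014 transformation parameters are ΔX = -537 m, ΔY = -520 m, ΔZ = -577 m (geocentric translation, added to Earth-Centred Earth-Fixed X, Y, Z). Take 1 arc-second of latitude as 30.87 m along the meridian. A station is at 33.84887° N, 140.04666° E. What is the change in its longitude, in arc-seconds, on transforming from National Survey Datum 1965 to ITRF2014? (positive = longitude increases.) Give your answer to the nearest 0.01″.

Δλ = 29.00″

sin φ = 0.557004, cos φ = 0.830510, sin λ = 0.642164, cos λ = -0.766568.
East component: ΔE = −sin λ·ΔX + cos λ·ΔY = −(0.642164)(-537) + (-0.766568)(-520) = 743.46 m.
1° of latitude spans 3600 × 30.87 = 111132 m; at latitude φ, 1° of longitude spans that × cos φ = 92296.2 m, so Δλ = 743.46 / 92296.2 × 3600 = 28.998″.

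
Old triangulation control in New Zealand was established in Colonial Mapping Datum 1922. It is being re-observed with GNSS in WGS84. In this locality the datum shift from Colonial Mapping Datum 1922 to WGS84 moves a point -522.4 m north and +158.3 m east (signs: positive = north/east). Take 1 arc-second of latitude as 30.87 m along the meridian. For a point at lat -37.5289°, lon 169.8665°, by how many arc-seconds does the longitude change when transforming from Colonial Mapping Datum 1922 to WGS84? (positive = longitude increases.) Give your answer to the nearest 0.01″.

At latitude -37.5289°, cos φ = 0.793046.
1″ of longitude at this latitude = 30.87 × cos φ = 24.4813 m, so Δλ = 158.3 / 24.4813 = 6.466″.

Δλ = 6.47″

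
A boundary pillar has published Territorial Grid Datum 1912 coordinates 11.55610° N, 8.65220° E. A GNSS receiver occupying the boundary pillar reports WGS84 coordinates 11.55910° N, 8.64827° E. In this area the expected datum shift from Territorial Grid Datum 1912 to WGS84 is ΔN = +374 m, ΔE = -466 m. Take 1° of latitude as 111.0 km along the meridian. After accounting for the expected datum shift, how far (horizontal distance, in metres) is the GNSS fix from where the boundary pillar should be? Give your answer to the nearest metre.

56 m

Observed coordinate differences: Δφ = +0.00300°, Δλ = -0.00393°.
Converting to metres (1° lat = 111000 m, cos φ = 0.979729): observed ΔN = 333.0 m, observed ΔE = -427.4 m.
Subtracting the expected shift leaves a residual of 333.0 − (374) = -41.0 m north and -427.4 − (-466) = 38.6 m east.
Residual distance = √((-41.0)² + 38.6²) = 56.3 m.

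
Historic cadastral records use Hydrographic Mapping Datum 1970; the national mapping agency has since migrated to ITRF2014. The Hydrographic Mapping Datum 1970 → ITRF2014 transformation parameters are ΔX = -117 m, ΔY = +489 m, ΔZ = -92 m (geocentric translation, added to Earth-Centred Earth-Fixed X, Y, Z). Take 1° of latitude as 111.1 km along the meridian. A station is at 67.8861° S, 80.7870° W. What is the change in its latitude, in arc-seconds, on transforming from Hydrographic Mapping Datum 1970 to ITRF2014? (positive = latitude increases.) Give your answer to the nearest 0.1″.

sin φ = -0.926437, cos φ = 0.376449, sin λ = -0.987100, cos λ = 0.160105.
North component: ΔN = −sin φ cos λ·ΔX − sin φ sin λ·ΔY + cos φ·ΔZ = −(-0.926437)(0.160105)(-117) − (-0.926437)(-0.987100)(489) + (0.376449)(-92) = -499.17 m.
1° of latitude spans 111100 m, so Δφ = -499.17 / 111100 × 3600 = -16.175″.

Δφ = -16.2″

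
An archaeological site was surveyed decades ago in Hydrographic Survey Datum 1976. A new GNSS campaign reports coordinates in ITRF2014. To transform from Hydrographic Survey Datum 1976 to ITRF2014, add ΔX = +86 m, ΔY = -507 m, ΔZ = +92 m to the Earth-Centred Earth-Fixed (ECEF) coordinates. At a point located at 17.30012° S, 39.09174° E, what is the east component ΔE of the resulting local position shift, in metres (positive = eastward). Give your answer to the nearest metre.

ΔE = -448 m

The local east axis at (φ, λ) is (−sin λ, cos λ, 0), so ΔE = −sin(39.09174°)·86 + cos(39.09174°)·(-507) = -447.73 m.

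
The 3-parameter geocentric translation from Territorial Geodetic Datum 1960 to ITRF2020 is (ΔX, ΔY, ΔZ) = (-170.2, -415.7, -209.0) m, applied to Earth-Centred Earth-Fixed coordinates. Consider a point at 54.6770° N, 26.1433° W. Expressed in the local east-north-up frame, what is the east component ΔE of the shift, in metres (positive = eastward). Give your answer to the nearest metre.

ΔE = -448 m

At φ = 54.6770°, λ = -26.1433°: sin φ = 0.815906, cos φ = 0.578185, sin λ = -0.440618, cos λ = 0.897695.
ΔE = −sin λ·ΔX + cos λ·ΔY = −(-0.440618)·(-170.2) + (0.897695)·(-415.7) = -448.16 m.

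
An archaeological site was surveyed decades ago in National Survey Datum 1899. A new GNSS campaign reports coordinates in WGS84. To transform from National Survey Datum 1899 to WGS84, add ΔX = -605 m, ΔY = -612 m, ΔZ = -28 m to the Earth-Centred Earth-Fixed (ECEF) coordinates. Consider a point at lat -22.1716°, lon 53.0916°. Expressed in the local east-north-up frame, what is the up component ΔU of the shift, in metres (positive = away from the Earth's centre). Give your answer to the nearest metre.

ΔU = -779 m

At φ = -22.1716°, λ = 53.0916°: sin φ = -0.377382, cos φ = 0.926058, sin λ = 0.799597, cos λ = 0.600537.
ΔU = cos φ cos λ·ΔX + cos φ sin λ·ΔY + sin φ·ΔZ = (0.926058)(0.600537)(-605) + (0.926058)(0.799597)(-612) + (-0.377382)(-28) = -779.06 m.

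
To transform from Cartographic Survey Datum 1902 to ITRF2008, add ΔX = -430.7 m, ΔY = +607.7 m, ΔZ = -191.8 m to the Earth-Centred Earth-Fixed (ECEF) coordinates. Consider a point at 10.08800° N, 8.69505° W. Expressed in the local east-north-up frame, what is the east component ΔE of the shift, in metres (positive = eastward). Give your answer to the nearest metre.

The local east axis at (φ, λ) is (−sin λ, cos λ, 0), so ΔE = −sin(-8.69505°)·(-430.7) + cos(-8.69505°)·607.7 = 535.60 m.

ΔE = 536 m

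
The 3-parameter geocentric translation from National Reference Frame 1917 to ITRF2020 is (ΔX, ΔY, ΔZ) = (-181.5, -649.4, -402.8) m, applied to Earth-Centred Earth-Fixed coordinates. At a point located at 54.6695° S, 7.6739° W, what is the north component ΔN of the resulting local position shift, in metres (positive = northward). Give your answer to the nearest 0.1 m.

The local north axis is (−sin φ cos λ, −sin φ sin λ, cos φ), giving ΔN = -146.747 + 70.747 − 232.936 = -308.94 m.

ΔN = -308.9 m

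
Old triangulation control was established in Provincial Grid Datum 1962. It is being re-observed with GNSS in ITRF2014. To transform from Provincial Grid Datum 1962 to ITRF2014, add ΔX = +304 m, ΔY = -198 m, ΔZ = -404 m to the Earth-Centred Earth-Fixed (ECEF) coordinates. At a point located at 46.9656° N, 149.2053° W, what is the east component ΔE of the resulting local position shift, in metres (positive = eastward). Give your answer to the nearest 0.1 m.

ΔE = 325.7 m

The local east axis at (φ, λ) is (−sin λ, cos λ, 0), so ΔE = −sin(-149.2053°)·304 + cos(-149.2053°)·(-198) = 325.72 m.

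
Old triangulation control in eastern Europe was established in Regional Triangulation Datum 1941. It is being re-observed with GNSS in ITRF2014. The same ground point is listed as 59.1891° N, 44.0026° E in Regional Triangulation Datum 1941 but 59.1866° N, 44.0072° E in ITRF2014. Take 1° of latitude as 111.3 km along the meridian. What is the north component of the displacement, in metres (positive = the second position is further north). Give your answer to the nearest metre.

ΔN = -278 m

Δφ = 59.1866° − 59.1891° = -0.0025°; Δλ = 44.0072° − 44.0026° = +0.0046°.
ΔN = Δφ × 111300 = -278.3 m; ΔE = Δλ × 111300 × cos(59.1891°) = +0.0046 × 111300 × 0.512206 = 262.2 m.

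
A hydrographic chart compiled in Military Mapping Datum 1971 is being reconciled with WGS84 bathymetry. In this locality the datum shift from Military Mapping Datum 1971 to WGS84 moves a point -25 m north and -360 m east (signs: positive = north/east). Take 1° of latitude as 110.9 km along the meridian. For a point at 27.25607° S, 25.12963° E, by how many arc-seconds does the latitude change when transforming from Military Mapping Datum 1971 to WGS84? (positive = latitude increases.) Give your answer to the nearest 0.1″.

Δφ = -0.8″

1° of latitude = 110.9 km, so Δφ = -25.0 / 110900 = -0.0002254° = -0.812″.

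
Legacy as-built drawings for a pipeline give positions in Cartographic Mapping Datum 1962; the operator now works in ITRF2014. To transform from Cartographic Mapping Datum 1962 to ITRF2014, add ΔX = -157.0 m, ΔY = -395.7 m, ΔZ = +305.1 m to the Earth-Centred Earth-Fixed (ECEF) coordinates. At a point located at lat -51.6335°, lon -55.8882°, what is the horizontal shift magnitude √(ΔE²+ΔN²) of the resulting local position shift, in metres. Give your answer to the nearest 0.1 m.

515.9 m

At φ = -51.6335°, λ = -55.8882°: sin φ = -0.784056, cos φ = 0.620689, sin λ = -0.827945, cos λ = 0.560810.
ΔE = −sin λ·ΔX + cos λ·ΔY = −(-0.827945)·(-157.0) + (0.560810)·(-395.7) = -351.90 m.
ΔN = −sin φ cos λ·ΔX − sin φ sin λ·ΔY + cos φ·ΔZ = −(-0.784056)(0.560810)(-157.0) − (-0.784056)(-0.827945)(-395.7) + (0.620689)(305.1) = 377.21 m.
Horizontal magnitude = √(ΔE² + ΔN²) = √((-351.90)² + 377.21²) = 515.87 m.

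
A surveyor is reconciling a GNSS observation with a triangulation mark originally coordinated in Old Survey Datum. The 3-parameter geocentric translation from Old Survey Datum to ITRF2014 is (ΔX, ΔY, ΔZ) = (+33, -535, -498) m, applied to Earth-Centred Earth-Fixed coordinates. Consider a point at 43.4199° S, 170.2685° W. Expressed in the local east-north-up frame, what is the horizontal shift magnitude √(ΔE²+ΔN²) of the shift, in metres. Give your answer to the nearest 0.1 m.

The local east axis at (φ, λ) is (−sin λ, cos λ, 0), so ΔE = −sin(-170.2685°)·33 + cos(-170.2685°)·(-535) = 532.88 m.
The local north axis is (−sin φ cos λ, −sin φ sin λ, cos φ), giving ΔN = -22.356 + 62.157 − 361.715 = -321.91 m.
Horizontal magnitude = √(ΔE² + ΔN²) = √(532.88² + (-321.91)²) = 622.57 m.

622.6 m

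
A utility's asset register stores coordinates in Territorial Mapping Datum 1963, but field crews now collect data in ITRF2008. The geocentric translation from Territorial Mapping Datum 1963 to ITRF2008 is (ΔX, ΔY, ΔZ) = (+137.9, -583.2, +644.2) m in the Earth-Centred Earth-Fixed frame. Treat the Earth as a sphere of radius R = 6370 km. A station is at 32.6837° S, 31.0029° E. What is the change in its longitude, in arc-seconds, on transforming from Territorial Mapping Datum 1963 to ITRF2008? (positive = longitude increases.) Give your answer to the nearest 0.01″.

sin φ = -0.540001, cos φ = 0.841664, sin λ = 0.515081, cos λ = 0.857141.
East component: ΔE = −sin λ·ΔX + cos λ·ΔY = −(0.515081)(137.9) + (0.857141)(-583.2) = -570.91 m.
1° of latitude spans πR/180 = 111177 m; at latitude φ, 1° of longitude spans that × cos φ = 93574.1 m, so Δλ = -570.91 / 93574.1 × 3600 = -21.964″.

Δλ = -21.96″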